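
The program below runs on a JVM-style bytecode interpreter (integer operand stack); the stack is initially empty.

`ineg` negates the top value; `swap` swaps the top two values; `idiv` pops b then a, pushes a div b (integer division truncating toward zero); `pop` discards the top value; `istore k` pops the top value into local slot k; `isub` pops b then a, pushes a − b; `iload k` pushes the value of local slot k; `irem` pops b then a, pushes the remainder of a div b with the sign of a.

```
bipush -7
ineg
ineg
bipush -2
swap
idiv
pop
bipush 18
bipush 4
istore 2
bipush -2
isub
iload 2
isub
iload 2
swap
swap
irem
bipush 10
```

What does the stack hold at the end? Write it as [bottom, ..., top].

bipush -7  [-7]
ineg       [7]
ineg       [-7]
bipush -2  [-7, -2]
swap       [-2, -7]
idiv       [0]
pop        []
bipush 18  [18]
bipush 4   [18, 4]
istore 2   [18]
bipush -2  [18, -2]
isub       [20]
iload 2    [20, 4]
isub       [16]
iload 2    [16, 4]
swap       [4, 16]
swap       [16, 4]
irem       [0]
bipush 10  [0, 10]

[0, 10]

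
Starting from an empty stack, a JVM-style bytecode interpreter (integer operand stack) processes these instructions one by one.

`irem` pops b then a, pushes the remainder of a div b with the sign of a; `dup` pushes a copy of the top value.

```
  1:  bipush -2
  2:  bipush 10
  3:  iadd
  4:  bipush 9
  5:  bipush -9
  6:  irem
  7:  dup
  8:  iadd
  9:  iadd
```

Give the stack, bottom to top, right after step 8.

bipush -2 : -2
bipush 10 : -2 10
iadd      : 8
bipush 9  : 8 9
bipush -9 : 8 9 -9
irem      : 8 0
dup       : 8 0 0
iadd      : 8 0

[8, 0]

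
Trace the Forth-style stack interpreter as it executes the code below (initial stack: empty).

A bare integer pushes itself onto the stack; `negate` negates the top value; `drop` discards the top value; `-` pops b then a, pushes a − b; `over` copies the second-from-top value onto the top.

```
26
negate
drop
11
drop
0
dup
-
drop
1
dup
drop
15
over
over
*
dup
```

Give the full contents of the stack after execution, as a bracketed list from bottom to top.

[1, 15, 15, 15]

26      [26]
negate  [-26]
drop    []
11      [11]
drop    []
0       [0]
dup     [0, 0]
-       [0]
drop    []
1       [1]
dup     [1, 1]
drop    [1]
15      [1, 15]
over    [1, 15, 1]
over    [1, 15, 1, 15]
*       [1, 15, 15]
dup     [1, 15, 15, 15]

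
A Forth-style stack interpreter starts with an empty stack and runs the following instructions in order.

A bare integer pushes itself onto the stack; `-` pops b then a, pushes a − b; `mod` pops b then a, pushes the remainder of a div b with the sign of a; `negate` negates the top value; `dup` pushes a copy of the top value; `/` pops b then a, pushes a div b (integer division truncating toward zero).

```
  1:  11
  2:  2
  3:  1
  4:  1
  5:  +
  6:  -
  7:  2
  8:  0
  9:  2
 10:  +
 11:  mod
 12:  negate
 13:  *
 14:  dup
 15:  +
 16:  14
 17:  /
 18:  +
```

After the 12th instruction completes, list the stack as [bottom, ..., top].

11     -> 11
2      -> 11 2
1      -> 11 2 1
1      -> 11 2 1 1
+      -> 11 2 2
-      -> 11 0
2      -> 11 0 2
0      -> 11 0 2 0
2      -> 11 0 2 0 2
+      -> 11 0 2 2
mod    -> 11 0 0
negate -> 11 0 0

[11, 0, 0]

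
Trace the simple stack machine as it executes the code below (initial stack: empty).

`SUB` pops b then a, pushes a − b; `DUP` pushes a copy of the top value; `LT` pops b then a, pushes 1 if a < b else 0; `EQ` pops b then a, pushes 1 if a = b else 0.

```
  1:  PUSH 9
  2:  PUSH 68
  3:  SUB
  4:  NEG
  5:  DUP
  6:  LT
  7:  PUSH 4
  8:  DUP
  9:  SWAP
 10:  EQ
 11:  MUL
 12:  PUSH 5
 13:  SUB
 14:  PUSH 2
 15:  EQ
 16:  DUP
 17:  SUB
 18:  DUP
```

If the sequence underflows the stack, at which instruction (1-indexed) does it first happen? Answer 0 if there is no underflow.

0

PUSH 9  -> 9
PUSH 68 -> 9 68
SUB     -> -59
NEG     -> 59
DUP     -> 59 59
LT      -> 0
PUSH 4  -> 0 4
DUP     -> 0 4 4
SWAP    -> 0 4 4
EQ      -> 0 1
MUL     -> 0
PUSH 5  -> 0 5
SUB     -> -5
PUSH 2  -> -5 2
EQ      -> 0
DUP     -> 0 0
SUB     -> 0
DUP     -> 0 0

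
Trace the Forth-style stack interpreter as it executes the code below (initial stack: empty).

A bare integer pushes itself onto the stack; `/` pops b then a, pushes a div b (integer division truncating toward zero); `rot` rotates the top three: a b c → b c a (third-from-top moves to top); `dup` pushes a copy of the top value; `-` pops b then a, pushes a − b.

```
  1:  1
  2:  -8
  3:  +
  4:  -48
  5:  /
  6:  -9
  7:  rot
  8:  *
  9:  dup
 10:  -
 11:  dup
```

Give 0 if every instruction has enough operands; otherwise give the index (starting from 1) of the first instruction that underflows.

1   -> 1
-8  -> 1 -8
+   -> -7
-48 -> -7 -48
/   -> 0
-9  -> 0 -9
rot  — needs 3 operands, stack has 2 → underflow

7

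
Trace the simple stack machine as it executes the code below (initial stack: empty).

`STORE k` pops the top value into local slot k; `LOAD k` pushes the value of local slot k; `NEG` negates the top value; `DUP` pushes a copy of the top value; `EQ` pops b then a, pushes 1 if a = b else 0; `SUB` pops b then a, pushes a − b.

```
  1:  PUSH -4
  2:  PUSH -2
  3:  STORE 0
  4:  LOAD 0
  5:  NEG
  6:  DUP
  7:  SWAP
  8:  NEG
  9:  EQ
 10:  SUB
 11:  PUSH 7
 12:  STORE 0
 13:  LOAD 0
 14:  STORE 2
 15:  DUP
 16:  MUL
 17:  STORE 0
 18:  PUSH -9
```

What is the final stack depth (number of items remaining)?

1

PUSH -4 : [-4]
PUSH -2 : [-4, -2]
STORE 0 : [-4]
LOAD 0  : [-4, -2]
NEG     : [-4, 2]
DUP     : [-4, 2, 2]
SWAP    : [-4, 2, 2]
NEG     : [-4, 2, -2]
EQ      : [-4, 0]
SUB     : [-4]
PUSH 7  : [-4, 7]
STORE 0 : [-4]
LOAD 0  : [-4, 7]
STORE 2 : [-4]
DUP     : [-4, -4]
MUL     : [16]
STORE 0 : []
PUSH -9 : [-9]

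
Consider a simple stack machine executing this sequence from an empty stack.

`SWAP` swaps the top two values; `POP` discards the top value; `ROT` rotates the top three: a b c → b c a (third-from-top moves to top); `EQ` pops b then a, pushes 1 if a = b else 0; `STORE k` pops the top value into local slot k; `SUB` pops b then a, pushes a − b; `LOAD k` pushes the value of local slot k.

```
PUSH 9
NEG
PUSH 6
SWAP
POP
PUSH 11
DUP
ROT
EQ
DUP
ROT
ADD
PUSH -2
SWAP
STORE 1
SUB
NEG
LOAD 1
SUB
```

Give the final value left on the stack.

-13

PUSH 9   9
NEG      -9
PUSH 6   -9 6
SWAP     6 -9
POP      6
PUSH 11  6 11
DUP      6 11 11
ROT      11 11 6
EQ       11 0
DUP      11 0 0
ROT      0 0 11
ADD      0 11
PUSH -2  0 11 -2
SWAP     0 -2 11
STORE 1  0 -2
SUB      2
NEG      -2
LOAD 1   -2 11
SUB      -13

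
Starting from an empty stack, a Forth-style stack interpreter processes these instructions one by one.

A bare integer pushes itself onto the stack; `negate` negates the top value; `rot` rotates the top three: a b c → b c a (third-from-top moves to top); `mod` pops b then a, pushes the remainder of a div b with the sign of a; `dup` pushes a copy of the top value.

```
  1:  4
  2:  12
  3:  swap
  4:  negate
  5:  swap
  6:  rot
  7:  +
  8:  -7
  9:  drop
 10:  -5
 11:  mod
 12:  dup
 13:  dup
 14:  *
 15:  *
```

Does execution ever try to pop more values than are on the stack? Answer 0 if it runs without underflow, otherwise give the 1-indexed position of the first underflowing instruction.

4      → 4
12     → 4 12
swap   → 12 4
negate → 12 -4
swap   → -4 12
rot  — needs 3 operands, stack has 2 → underflow

6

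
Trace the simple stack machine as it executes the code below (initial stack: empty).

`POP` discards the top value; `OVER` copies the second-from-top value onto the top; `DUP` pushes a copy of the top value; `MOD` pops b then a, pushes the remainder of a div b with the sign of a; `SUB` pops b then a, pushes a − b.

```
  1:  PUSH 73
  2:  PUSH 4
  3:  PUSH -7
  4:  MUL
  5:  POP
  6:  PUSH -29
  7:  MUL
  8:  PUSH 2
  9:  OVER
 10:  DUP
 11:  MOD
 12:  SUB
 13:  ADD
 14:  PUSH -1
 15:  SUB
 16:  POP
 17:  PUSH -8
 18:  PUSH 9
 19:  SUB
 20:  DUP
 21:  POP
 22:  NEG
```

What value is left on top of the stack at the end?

17

PUSH 73  : 73
PUSH 4   : 73 4
PUSH -7  : 73 4 -7
MUL      : 73 -28
POP      : 73
PUSH -29 : 73 -29
MUL      : -2117
PUSH 2   : -2117 2
OVER     : -2117 2 -2117
DUP      : -2117 2 -2117 -2117
MOD      : -2117 2 0
SUB      : -2117 2
ADD      : -2115
PUSH -1  : -2115 -1
SUB      : -2114
POP      : (empty)
PUSH -8  : -8
PUSH 9   : -8 9
SUB      : -17
DUP      : -17 -17
POP      : -17
NEG      : 17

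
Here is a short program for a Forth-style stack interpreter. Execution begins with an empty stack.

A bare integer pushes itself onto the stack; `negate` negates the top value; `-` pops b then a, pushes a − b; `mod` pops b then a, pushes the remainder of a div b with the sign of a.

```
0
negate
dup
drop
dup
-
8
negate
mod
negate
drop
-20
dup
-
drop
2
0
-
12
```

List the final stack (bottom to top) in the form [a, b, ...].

0      : [0]
negate : [0]
dup    : [0, 0]
drop   : [0]
dup    : [0, 0]
-      : [0]
8      : [0, 8]
negate : [0, -8]
mod    : [0]
negate : [0]
drop   : []
-20    : [-20]
dup    : [-20, -20]
-      : [0]
drop   : []
2      : [2]
0      : [2, 0]
-      : [2]
12     : [2, 12]

[2, 12]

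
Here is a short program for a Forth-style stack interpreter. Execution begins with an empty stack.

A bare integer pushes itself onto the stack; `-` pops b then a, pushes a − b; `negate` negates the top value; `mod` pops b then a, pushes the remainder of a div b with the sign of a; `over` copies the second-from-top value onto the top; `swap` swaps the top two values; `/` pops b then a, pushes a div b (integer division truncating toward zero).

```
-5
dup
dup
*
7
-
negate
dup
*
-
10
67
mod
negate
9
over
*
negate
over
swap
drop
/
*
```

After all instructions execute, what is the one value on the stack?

-5     → [-5]
dup    → [-5, -5]
dup    → [-5, -5, -5]
*      → [-5, 25]
7      → [-5, 25, 7]
-      → [-5, 18]
negate → [-5, -18]
dup    → [-5, -18, -18]
*      → [-5, 324]
-      → [-329]
10     → [-329, 10]
67     → [-329, 10, 67]
mod    → [-329, 10]
negate → [-329, -10]
9      → [-329, -10, 9]
over   → [-329, -10, 9, -10]
*      → [-329, -10, -90]
negate → [-329, -10, 90]
over   → [-329, -10, 90, -10]
swap   → [-329, -10, -10, 90]
drop   → [-329, -10, -10]
/      → [-329, 1]
*      → [-329]

-329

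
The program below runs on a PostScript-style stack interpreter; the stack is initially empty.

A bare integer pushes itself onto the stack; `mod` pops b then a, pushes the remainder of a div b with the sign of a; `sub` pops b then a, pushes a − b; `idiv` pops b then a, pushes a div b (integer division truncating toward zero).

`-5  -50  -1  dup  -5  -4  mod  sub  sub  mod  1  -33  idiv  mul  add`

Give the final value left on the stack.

-5

-5   -> -5
-50  -> -5 -50
-1   -> -5 -50 -1
dup  -> -5 -50 -1 -1
-5   -> -5 -50 -1 -1 -5
-4   -> -5 -50 -1 -1 -5 -4
mod  -> -5 -50 -1 -1 -1
sub  -> -5 -50 -1 0
sub  -> -5 -50 -1
mod  -> -5 0
1    -> -5 0 1
-33  -> -5 0 1 -33
idiv -> -5 0 0
mul  -> -5 0
add  -> -5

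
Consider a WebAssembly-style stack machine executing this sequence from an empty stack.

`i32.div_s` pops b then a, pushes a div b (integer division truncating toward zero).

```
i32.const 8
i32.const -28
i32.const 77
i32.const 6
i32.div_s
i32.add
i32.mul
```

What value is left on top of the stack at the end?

i32.const 8   → 8
i32.const -28 → 8 -28
i32.const 77  → 8 -28 77
i32.const 6   → 8 -28 77 6
i32.div_s     → 8 -28 12
i32.add       → 8 -16
i32.mul       → -128

-128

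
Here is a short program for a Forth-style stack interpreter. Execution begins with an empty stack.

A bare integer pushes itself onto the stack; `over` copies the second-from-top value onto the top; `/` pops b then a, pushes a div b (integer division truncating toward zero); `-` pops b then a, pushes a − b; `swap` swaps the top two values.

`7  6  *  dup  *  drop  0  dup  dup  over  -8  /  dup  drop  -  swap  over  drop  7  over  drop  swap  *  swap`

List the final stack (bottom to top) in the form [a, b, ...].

7    → 7
6    → 7 6
*    → 42
dup  → 42 42
*    → 1764
drop → (empty)
0    → 0
dup  → 0 0
dup  → 0 0 0
over → 0 0 0 0
-8   → 0 0 0 0 -8
/    → 0 0 0 0
dup  → 0 0 0 0 0
drop → 0 0 0 0
-    → 0 0 0
swap → 0 0 0
over → 0 0 0 0
drop → 0 0 0
7    → 0 0 0 7
over → 0 0 0 7 0
drop → 0 0 0 7
swap → 0 0 7 0
*    → 0 0 0
swap → 0 0 0

[0, 0, 0]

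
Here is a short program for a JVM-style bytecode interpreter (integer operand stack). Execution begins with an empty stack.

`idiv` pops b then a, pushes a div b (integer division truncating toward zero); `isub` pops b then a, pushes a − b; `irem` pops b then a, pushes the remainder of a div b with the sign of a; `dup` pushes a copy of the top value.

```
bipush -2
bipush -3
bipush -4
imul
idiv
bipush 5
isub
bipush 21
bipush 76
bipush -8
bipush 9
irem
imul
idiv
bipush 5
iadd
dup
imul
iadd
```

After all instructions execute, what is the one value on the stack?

20

bipush -2 -> -2
bipush -3 -> -2 -3
bipush -4 -> -2 -3 -4
imul      -> -2 12
idiv      -> 0
bipush 5  -> 0 5
isub      -> -5
bipush 21 -> -5 21
bipush 76 -> -5 21 76
bipush -8 -> -5 21 76 -8
bipush 9  -> -5 21 76 -8 9
irem      -> -5 21 76 -8
imul      -> -5 21 -608
idiv      -> -5 0
bipush 5  -> -5 0 5
iadd      -> -5 5
dup       -> -5 5 5
imul      -> -5 25
iadd      -> 20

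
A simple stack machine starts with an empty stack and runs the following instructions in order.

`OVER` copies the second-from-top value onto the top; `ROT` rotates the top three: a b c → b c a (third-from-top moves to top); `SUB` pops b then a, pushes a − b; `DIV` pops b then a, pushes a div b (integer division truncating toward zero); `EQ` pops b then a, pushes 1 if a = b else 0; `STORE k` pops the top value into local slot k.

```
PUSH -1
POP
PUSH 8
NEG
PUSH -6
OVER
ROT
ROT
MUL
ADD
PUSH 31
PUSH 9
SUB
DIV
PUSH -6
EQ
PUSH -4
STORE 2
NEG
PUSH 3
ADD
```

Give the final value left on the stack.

3

PUSH -1 : -1
POP     : (empty)
PUSH 8  : 8
NEG     : -8
PUSH -6 : -8 -6
OVER    : -8 -6 -8
ROT     : -6 -8 -8
ROT     : -8 -8 -6
MUL     : -8 48
ADD     : 40
PUSH 31 : 40 31
PUSH 9  : 40 31 9
SUB     : 40 22
DIV     : 1
PUSH -6 : 1 -6
EQ      : 0
PUSH -4 : 0 -4
STORE 2 : 0
NEG     : 0
PUSH 3  : 0 3
ADD     : 3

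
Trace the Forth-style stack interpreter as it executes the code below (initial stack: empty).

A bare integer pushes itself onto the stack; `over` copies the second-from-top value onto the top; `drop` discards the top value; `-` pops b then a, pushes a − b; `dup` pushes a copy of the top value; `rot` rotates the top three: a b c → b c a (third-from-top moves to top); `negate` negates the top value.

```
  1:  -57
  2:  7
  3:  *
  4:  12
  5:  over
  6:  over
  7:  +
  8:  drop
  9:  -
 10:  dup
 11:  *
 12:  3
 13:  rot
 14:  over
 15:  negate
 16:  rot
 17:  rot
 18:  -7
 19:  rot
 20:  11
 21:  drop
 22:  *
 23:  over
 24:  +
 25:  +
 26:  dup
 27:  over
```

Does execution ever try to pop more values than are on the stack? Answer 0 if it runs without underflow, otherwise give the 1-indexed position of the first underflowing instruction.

13

-57  : [-57]
7    : [-57, 7]
*    : [-399]
12   : [-399, 12]
over : [-399, 12, -399]
over : [-399, 12, -399, 12]
+    : [-399, 12, -387]
drop : [-399, 12]
-    : [-411]
dup  : [-411, -411]
*    : [168921]
3    : [168921, 3]
rot  — needs 3 operands, stack has 2 → underflow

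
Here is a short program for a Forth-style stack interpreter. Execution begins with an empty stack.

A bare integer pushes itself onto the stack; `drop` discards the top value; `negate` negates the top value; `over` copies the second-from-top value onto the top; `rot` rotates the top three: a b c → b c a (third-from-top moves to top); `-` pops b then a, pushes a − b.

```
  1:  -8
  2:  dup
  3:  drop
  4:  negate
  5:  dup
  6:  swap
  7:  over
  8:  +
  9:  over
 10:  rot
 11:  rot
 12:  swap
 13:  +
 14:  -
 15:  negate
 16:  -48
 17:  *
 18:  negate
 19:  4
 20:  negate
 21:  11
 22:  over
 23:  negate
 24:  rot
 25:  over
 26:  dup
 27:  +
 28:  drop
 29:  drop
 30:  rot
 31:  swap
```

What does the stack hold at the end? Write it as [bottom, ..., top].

[11, 768, 4]

-8     -> [-8]
dup    -> [-8, -8]
drop   -> [-8]
negate -> [8]
dup    -> [8, 8]
swap   -> [8, 8]
over   -> [8, 8, 8]
+      -> [8, 16]
over   -> [8, 16, 8]
rot    -> [16, 8, 8]
rot    -> [8, 8, 16]
swap   -> [8, 16, 8]
+      -> [8, 24]
-      -> [-16]
negate -> [16]
-48    -> [16, -48]
*      -> [-768]
negate -> [768]
4      -> [768, 4]
negate -> [768, -4]
11     -> [768, -4, 11]
over   -> [768, -4, 11, -4]
negate -> [768, -4, 11, 4]
rot    -> [768, 11, 4, -4]
over   -> [768, 11, 4, -4, 4]
dup    -> [768, 11, 4, -4, 4, 4]
+      -> [768, 11, 4, -4, 8]
drop   -> [768, 11, 4, -4]
drop   -> [768, 11, 4]
rot    -> [11, 4, 768]
swap   -> [11, 768, 4]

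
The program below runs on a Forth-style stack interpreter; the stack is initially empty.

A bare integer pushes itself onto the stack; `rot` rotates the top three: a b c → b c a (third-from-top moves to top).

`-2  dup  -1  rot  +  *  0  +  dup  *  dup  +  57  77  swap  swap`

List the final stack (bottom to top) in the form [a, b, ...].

[72, 57, 77]

-2    -2
dup   -2 -2
-1    -2 -2 -1
rot   -2 -1 -2
+     -2 -3
*     6
0     6 0
+     6
dup   6 6
*     36
dup   36 36
+     72
57    72 57
77    72 57 77
swap  72 77 57
swap  72 57 77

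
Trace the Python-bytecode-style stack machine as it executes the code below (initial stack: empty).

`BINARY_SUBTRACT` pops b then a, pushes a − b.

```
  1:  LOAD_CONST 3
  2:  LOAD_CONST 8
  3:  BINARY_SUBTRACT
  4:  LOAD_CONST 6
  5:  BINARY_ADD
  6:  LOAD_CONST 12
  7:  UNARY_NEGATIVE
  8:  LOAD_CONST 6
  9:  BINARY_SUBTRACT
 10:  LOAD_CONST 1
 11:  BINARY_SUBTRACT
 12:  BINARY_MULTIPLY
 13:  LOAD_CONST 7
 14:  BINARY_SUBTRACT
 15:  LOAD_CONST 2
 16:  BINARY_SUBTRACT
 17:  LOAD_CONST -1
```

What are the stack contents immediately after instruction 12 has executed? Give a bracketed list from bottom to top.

[-19]

LOAD_CONST 3    -> [3]
LOAD_CONST 8    -> [3, 8]
BINARY_SUBTRACT -> [-5]
LOAD_CONST 6    -> [-5, 6]
BINARY_ADD      -> [1]
LOAD_CONST 12   -> [1, 12]
UNARY_NEGATIVE  -> [1, -12]
LOAD_CONST 6    -> [1, -12, 6]
BINARY_SUBTRACT -> [1, -18]
LOAD_CONST 1    -> [1, -18, 1]
BINARY_SUBTRACT -> [1, -19]
BINARY_MULTIPLY -> [-19]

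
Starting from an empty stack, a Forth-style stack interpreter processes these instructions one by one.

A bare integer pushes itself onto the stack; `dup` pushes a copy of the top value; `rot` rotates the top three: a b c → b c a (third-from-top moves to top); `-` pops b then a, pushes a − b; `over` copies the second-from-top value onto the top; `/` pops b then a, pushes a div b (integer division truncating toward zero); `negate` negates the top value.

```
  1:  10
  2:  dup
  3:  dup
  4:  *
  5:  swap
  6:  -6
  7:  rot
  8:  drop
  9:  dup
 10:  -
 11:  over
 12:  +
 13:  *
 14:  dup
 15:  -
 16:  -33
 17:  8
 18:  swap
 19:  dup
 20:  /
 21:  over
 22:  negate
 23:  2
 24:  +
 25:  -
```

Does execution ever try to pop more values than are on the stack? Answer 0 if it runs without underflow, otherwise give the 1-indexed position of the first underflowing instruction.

10     : [10]
dup    : [10, 10]
dup    : [10, 10, 10]
*      : [10, 100]
swap   : [100, 10]
-6     : [100, 10, -6]
rot    : [10, -6, 100]
drop   : [10, -6]
dup    : [10, -6, -6]
-      : [10, 0]
over   : [10, 0, 10]
+      : [10, 10]
*      : [100]
dup    : [100, 100]
-      : [0]
-33    : [0, -33]
8      : [0, -33, 8]
swap   : [0, 8, -33]
dup    : [0, 8, -33, -33]
/      : [0, 8, 1]
over   : [0, 8, 1, 8]
negate : [0, 8, 1, -8]
2      : [0, 8, 1, -8, 2]
+      : [0, 8, 1, -6]
-      : [0, 8, 7]

0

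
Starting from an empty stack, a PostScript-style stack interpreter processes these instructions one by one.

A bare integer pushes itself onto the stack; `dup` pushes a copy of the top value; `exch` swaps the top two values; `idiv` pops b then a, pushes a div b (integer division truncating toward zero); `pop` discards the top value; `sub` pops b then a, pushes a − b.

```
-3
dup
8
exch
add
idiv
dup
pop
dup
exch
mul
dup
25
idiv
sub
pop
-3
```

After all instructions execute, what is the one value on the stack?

-3   → [-3]
dup  → [-3, -3]
8    → [-3, -3, 8]
exch → [-3, 8, -3]
add  → [-3, 5]
idiv → [0]
dup  → [0, 0]
pop  → [0]
dup  → [0, 0]
exch → [0, 0]
mul  → [0]
dup  → [0, 0]
25   → [0, 0, 25]
idiv → [0, 0]
sub  → [0]
pop  → []
-3   → [-3]

-3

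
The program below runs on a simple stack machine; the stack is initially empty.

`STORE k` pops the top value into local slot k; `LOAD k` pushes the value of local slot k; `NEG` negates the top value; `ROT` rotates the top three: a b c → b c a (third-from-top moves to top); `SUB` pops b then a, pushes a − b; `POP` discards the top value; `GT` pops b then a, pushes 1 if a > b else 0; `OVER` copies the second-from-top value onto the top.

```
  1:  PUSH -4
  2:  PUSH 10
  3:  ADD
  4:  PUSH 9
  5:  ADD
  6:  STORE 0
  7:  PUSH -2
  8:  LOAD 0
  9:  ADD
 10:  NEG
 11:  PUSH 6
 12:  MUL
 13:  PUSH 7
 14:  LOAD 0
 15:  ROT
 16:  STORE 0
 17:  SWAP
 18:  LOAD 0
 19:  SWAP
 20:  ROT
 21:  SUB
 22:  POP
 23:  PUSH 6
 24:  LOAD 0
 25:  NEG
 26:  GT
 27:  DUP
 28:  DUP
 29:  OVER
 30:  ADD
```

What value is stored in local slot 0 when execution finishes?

-78

PUSH -4 → [-4]
PUSH 10 → [-4, 10]
ADD     → [6]
PUSH 9  → [6, 9]
ADD     → [15]
STORE 0 → []
PUSH -2 → [-2]
LOAD 0  → [-2, 15]
ADD     → [13]
NEG     → [-13]
PUSH 6  → [-13, 6]
MUL     → [-78]
PUSH 7  → [-78, 7]
LOAD 0  → [-78, 7, 15]
ROT     → [7, 15, -78]
STORE 0 → [7, 15]
SWAP    → [15, 7]
LOAD 0  → [15, 7, -78]
SWAP    → [15, -78, 7]
ROT     → [-78, 7, 15]
SUB     → [-78, -8]
POP     → [-78]
PUSH 6  → [-78, 6]
LOAD 0  → [-78, 6, -78]
NEG     → [-78, 6, 78]
GT      → [-78, 0]
DUP     → [-78, 0, 0]
DUP     → [-78, 0, 0, 0]
OVER    → [-78, 0, 0, 0, 0]
ADD     → [-78, 0, 0, 0]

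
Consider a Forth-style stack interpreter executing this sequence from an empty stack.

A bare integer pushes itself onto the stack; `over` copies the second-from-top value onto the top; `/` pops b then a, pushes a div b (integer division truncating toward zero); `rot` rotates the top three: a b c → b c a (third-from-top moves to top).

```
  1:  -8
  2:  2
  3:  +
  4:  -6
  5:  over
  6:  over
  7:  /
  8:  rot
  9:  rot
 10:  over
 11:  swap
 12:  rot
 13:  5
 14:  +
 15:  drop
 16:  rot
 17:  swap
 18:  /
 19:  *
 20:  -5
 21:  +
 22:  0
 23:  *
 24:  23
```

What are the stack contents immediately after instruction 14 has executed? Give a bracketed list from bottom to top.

[1, -6, -6, -1]

-8   → -8
2    → -8 2
+    → -6
-6   → -6 -6
over → -6 -6 -6
over → -6 -6 -6 -6
/    → -6 -6 1
rot  → -6 1 -6
rot  → 1 -6 -6
over → 1 -6 -6 -6
swap → 1 -6 -6 -6
rot  → 1 -6 -6 -6
5    → 1 -6 -6 -6 5
+    → 1 -6 -6 -1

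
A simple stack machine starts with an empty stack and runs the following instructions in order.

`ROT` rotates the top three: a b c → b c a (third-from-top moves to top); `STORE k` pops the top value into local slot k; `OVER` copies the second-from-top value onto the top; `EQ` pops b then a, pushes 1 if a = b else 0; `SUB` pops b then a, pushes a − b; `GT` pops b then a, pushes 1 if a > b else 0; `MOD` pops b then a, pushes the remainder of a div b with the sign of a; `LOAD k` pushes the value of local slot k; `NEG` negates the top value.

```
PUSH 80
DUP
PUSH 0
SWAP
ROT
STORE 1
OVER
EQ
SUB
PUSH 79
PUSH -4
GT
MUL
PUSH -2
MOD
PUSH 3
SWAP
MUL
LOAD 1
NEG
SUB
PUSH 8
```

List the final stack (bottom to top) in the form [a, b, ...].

PUSH 80  [80]
DUP      [80, 80]
PUSH 0   [80, 80, 0]
SWAP     [80, 0, 80]
ROT      [0, 80, 80]
STORE 1  [0, 80]
OVER     [0, 80, 0]
EQ       [0, 0]
SUB      [0]
PUSH 79  [0, 79]
PUSH -4  [0, 79, -4]
GT       [0, 1]
MUL      [0]
PUSH -2  [0, -2]
MOD      [0]
PUSH 3   [0, 3]
SWAP     [3, 0]
MUL      [0]
LOAD 1   [0, 80]
NEG      [0, -80]
SUB      [80]
PUSH 8   [80, 8]

[80, 8]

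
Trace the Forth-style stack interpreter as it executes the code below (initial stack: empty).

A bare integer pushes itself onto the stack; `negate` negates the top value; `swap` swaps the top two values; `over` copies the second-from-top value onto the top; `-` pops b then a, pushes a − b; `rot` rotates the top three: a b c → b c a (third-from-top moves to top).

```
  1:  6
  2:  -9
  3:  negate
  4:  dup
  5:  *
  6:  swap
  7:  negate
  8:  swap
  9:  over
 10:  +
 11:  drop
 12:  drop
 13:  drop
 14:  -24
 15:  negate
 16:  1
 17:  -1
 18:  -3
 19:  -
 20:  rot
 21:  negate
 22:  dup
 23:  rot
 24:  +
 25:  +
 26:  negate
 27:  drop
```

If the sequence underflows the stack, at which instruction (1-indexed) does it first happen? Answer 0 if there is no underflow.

6      → 6
-9     → 6 -9
negate → 6 9
dup    → 6 9 9
*      → 6 81
swap   → 81 6
negate → 81 -6
swap   → -6 81
over   → -6 81 -6
+      → -6 75
drop   → -6
drop   → (empty)
drop  — needs 1 operand, stack has 0 → underflow

13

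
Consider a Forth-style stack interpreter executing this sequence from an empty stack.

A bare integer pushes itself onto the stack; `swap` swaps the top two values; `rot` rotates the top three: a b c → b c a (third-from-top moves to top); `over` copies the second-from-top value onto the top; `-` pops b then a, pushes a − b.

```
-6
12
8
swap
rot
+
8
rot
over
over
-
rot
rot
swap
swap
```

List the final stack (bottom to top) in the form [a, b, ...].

[6, 0, 8, 8]

-6   -> -6
12   -> -6 12
8    -> -6 12 8
swap -> -6 8 12
rot  -> 8 12 -6
+    -> 8 6
8    -> 8 6 8
rot  -> 6 8 8
over -> 6 8 8 8
over -> 6 8 8 8 8
-    -> 6 8 8 0
rot  -> 6 8 0 8
rot  -> 6 0 8 8
swap -> 6 0 8 8
swap -> 6 0 8 8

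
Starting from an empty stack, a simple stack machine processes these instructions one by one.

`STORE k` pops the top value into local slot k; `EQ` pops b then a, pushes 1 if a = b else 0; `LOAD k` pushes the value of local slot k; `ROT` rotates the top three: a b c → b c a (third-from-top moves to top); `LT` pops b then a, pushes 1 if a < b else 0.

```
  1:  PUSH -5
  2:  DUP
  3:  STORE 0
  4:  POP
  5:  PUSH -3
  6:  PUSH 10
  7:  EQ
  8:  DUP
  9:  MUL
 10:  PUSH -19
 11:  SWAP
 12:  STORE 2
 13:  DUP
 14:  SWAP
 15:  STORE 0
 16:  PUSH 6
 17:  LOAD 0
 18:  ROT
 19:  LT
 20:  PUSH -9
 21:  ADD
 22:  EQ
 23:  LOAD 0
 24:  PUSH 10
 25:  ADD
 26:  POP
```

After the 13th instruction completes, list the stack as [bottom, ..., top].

[-19, -19]

PUSH -5  → [-5]
DUP      → [-5, -5]
STORE 0  → [-5]
POP      → []
PUSH -3  → [-3]
PUSH 10  → [-3, 10]
EQ       → [0]
DUP      → [0, 0]
MUL      → [0]
PUSH -19 → [0, -19]
SWAP     → [-19, 0]
STORE 2  → [-19]
DUP      → [-19, -19]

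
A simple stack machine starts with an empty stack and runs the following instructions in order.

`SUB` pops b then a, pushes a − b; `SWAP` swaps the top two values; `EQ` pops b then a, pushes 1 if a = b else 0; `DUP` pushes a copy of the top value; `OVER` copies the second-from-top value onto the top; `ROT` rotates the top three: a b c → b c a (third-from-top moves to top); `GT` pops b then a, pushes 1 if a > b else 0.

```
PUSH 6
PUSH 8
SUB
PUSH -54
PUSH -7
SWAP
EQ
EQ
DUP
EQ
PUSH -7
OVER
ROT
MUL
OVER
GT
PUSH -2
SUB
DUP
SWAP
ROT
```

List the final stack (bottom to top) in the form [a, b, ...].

[3, 3, -7]

PUSH 6   → 6
PUSH 8   → 6 8
SUB      → -2
PUSH -54 → -2 -54
PUSH -7  → -2 -54 -7
SWAP     → -2 -7 -54
EQ       → -2 0
EQ       → 0
DUP      → 0 0
EQ       → 1
PUSH -7  → 1 -7
OVER     → 1 -7 1
ROT      → -7 1 1
MUL      → -7 1
OVER     → -7 1 -7
GT       → -7 1
PUSH -2  → -7 1 -2
SUB      → -7 3
DUP      → -7 3 3
SWAP     → -7 3 3
ROT      → 3 3 -7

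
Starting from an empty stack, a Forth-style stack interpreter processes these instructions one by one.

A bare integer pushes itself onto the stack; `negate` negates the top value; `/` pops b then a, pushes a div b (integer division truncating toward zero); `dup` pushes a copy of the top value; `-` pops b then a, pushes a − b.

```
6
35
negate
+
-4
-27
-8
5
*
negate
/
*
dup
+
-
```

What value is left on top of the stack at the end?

6      → [6]
35     → [6, 35]
negate → [6, -35]
+      → [-29]
-4     → [-29, -4]
-27    → [-29, -4, -27]
-8     → [-29, -4, -27, -8]
5      → [-29, -4, -27, -8, 5]
*      → [-29, -4, -27, -40]
negate → [-29, -4, -27, 40]
/      → [-29, -4, 0]
*      → [-29, 0]
dup    → [-29, 0, 0]
+      → [-29, 0]
-      → [-29]

-29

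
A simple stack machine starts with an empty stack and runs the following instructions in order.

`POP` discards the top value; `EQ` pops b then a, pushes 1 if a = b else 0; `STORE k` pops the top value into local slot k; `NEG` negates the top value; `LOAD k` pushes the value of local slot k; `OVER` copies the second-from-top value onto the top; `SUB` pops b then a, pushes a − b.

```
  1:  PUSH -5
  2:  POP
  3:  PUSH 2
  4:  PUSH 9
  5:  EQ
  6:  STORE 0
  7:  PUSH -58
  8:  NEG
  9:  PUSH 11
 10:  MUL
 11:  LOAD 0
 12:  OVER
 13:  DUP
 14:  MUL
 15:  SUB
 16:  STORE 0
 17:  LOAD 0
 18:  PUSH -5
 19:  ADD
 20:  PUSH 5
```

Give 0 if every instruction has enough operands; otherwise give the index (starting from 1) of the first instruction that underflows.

0

PUSH -5   -5
POP       (empty)
PUSH 2    2
PUSH 9    2 9
EQ        0
STORE 0   (empty)
PUSH -58  -58
NEG       58
PUSH 11   58 11
MUL       638
LOAD 0    638 0
OVER      638 0 638
DUP       638 0 638 638
MUL       638 0 407044
SUB       638 -407044
STORE 0   638
LOAD 0    638 -407044
PUSH -5   638 -407044 -5
ADD       638 -407049
PUSH 5    638 -407049 5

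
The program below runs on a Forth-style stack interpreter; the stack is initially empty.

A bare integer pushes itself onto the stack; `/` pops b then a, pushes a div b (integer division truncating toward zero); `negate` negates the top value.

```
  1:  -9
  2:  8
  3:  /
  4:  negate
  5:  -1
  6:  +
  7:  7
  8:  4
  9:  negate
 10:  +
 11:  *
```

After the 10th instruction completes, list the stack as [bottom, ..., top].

-9     : -9
8      : -9 8
/      : -1
negate : 1
-1     : 1 -1
+      : 0
7      : 0 7
4      : 0 7 4
negate : 0 7 -4
+      : 0 3

[0, 3]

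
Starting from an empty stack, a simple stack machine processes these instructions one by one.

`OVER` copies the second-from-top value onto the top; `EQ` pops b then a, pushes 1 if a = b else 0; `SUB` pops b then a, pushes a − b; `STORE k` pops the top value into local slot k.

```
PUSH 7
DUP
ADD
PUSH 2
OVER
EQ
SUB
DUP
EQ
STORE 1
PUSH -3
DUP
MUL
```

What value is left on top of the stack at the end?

PUSH 7  → [7]
DUP     → [7, 7]
ADD     → [14]
PUSH 2  → [14, 2]
OVER    → [14, 2, 14]
EQ      → [14, 0]
SUB     → [14]
DUP     → [14, 14]
EQ      → [1]
STORE 1 → []
PUSH -3 → [-3]
DUP     → [-3, -3]
MUL     → [9]

9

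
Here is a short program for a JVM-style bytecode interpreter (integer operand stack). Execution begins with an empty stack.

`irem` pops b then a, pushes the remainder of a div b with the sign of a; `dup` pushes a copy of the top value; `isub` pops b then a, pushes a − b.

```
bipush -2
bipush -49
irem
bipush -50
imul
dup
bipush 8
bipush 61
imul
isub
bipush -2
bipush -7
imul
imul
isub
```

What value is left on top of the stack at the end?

bipush -2  -> -2
bipush -49 -> -2 -49
irem       -> -2
bipush -50 -> -2 -50
imul       -> 100
dup        -> 100 100
bipush 8   -> 100 100 8
bipush 61  -> 100 100 8 61
imul       -> 100 100 488
isub       -> 100 -388
bipush -2  -> 100 -388 -2
bipush -7  -> 100 -388 -2 -7
imul       -> 100 -388 14
imul       -> 100 -5432
isub       -> 5532

5532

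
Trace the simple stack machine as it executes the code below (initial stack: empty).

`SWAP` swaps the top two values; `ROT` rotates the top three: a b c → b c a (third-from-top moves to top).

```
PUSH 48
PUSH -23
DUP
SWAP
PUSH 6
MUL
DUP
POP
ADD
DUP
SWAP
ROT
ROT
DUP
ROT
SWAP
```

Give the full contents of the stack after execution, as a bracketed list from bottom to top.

PUSH 48  → 48
PUSH -23 → 48 -23
DUP      → 48 -23 -23
SWAP     → 48 -23 -23
PUSH 6   → 48 -23 -23 6
MUL      → 48 -23 -138
DUP      → 48 -23 -138 -138
POP      → 48 -23 -138
ADD      → 48 -161
DUP      → 48 -161 -161
SWAP     → 48 -161 -161
ROT      → -161 -161 48
ROT      → -161 48 -161
DUP      → -161 48 -161 -161
ROT      → -161 -161 -161 48
SWAP     → -161 -161 48 -161

[-161, -161, 48, -161]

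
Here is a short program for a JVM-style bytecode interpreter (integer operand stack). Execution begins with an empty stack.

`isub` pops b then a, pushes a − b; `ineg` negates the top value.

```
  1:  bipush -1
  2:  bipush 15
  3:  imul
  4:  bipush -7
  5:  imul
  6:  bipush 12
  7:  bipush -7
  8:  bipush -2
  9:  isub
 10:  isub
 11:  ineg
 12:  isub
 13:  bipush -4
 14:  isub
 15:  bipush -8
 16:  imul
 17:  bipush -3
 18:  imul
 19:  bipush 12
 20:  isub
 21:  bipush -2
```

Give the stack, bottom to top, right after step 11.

[105, -17]

bipush -1 : -1
bipush 15 : -1 15
imul      : -15
bipush -7 : -15 -7
imul      : 105
bipush 12 : 105 12
bipush -7 : 105 12 -7
bipush -2 : 105 12 -7 -2
isub      : 105 12 -5
isub      : 105 17
ineg      : 105 -17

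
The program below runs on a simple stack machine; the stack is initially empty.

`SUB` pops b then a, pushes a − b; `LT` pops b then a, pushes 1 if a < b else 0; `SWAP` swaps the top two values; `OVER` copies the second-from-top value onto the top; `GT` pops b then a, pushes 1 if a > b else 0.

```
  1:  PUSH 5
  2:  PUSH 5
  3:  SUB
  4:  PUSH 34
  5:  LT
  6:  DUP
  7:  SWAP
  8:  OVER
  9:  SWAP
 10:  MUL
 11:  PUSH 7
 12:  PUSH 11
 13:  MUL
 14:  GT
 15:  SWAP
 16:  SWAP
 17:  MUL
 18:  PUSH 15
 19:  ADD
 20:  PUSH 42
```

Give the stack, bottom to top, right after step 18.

PUSH 5  -> [5]
PUSH 5  -> [5, 5]
SUB     -> [0]
PUSH 34 -> [0, 34]
LT      -> [1]
DUP     -> [1, 1]
SWAP    -> [1, 1]
OVER    -> [1, 1, 1]
SWAP    -> [1, 1, 1]
MUL     -> [1, 1]
PUSH 7  -> [1, 1, 7]
PUSH 11 -> [1, 1, 7, 11]
MUL     -> [1, 1, 77]
GT      -> [1, 0]
SWAP    -> [0, 1]
SWAP    -> [1, 0]
MUL     -> [0]
PUSH 15 -> [0, 15]

[0, 15]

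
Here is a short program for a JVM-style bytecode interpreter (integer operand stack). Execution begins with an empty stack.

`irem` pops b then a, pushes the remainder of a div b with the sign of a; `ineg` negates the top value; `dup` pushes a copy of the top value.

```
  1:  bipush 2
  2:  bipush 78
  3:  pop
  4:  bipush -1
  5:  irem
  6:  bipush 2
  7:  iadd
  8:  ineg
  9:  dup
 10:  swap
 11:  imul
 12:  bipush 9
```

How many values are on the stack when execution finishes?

bipush 2  → 2
bipush 78 → 2 78
pop       → 2
bipush -1 → 2 -1
irem      → 0
bipush 2  → 0 2
iadd      → 2
ineg      → -2
dup       → -2 -2
swap      → -2 -2
imul      → 4
bipush 9  → 4 9

2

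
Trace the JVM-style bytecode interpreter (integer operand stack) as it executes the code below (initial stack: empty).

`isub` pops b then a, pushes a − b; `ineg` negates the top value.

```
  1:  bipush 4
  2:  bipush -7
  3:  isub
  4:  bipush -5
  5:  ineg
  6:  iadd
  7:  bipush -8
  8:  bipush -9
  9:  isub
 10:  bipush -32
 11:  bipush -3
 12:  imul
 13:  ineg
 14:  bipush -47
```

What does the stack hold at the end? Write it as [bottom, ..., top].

[16, 1, -96, -47]

bipush 4    [4]
bipush -7   [4, -7]
isub        [11]
bipush -5   [11, -5]
ineg        [11, 5]
iadd        [16]
bipush -8   [16, -8]
bipush -9   [16, -8, -9]
isub        [16, 1]
bipush -32  [16, 1, -32]
bipush -3   [16, 1, -32, -3]
imul        [16, 1, 96]
ineg        [16, 1, -96]
bipush -47  [16, 1, -96, -47]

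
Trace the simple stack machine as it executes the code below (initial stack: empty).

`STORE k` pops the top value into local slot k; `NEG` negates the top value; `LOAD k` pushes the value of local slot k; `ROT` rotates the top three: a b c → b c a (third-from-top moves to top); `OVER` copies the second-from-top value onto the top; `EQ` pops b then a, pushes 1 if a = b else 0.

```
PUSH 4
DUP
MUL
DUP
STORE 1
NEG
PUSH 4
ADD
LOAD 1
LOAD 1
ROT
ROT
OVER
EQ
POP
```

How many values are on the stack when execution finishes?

2

PUSH 4  -> [4]
DUP     -> [4, 4]
MUL     -> [16]
DUP     -> [16, 16]
STORE 1 -> [16]
NEG     -> [-16]
PUSH 4  -> [-16, 4]
ADD     -> [-12]
LOAD 1  -> [-12, 16]
LOAD 1  -> [-12, 16, 16]
ROT     -> [16, 16, -12]
ROT     -> [16, -12, 16]
OVER    -> [16, -12, 16, -12]
EQ      -> [16, -12, 0]
POP     -> [16, -12]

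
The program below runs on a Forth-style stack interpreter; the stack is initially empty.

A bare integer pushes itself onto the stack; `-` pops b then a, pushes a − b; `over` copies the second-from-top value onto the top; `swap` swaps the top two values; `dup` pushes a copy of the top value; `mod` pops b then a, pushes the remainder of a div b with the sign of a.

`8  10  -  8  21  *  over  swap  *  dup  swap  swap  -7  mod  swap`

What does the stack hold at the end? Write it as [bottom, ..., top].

[-2, 0, -336]

8    : 8
10   : 8 10
-    : -2
8    : -2 8
21   : -2 8 21
*    : -2 168
over : -2 168 -2
swap : -2 -2 168
*    : -2 -336
dup  : -2 -336 -336
swap : -2 -336 -336
swap : -2 -336 -336
-7   : -2 -336 -336 -7
mod  : -2 -336 0
swap : -2 0 -336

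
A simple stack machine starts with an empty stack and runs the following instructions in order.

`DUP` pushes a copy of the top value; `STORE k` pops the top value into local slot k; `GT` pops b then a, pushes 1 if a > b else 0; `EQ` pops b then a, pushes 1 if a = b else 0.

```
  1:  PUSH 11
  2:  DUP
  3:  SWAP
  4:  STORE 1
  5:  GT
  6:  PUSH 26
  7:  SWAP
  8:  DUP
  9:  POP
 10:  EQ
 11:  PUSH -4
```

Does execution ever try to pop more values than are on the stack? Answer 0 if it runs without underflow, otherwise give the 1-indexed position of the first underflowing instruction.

PUSH 11  11
DUP      11 11
SWAP     11 11
STORE 1  11
GT  — needs 2 operands, stack has 1 → underflow

5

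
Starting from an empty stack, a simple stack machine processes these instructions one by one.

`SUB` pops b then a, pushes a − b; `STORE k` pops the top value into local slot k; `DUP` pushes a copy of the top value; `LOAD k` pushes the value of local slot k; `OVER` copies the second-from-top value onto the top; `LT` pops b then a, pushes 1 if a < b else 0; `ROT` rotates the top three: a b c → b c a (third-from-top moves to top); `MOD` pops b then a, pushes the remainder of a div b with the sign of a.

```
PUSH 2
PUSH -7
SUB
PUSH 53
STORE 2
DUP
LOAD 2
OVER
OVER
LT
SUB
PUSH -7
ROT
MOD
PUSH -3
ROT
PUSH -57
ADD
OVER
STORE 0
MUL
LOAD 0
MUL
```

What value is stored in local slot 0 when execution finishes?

-3

PUSH 2   : 2
PUSH -7  : 2 -7
SUB      : 9
PUSH 53  : 9 53
STORE 2  : 9
DUP      : 9 9
LOAD 2   : 9 9 53
OVER     : 9 9 53 9
OVER     : 9 9 53 9 53
LT       : 9 9 53 1
SUB      : 9 9 52
PUSH -7  : 9 9 52 -7
ROT      : 9 52 -7 9
MOD      : 9 52 -7
PUSH -3  : 9 52 -7 -3
ROT      : 9 -7 -3 52
PUSH -57 : 9 -7 -3 52 -57
ADD      : 9 -7 -3 -5
OVER     : 9 -7 -3 -5 -3
STORE 0  : 9 -7 -3 -5
MUL      : 9 -7 15
LOAD 0   : 9 -7 15 -3
MUL      : 9 -7 -45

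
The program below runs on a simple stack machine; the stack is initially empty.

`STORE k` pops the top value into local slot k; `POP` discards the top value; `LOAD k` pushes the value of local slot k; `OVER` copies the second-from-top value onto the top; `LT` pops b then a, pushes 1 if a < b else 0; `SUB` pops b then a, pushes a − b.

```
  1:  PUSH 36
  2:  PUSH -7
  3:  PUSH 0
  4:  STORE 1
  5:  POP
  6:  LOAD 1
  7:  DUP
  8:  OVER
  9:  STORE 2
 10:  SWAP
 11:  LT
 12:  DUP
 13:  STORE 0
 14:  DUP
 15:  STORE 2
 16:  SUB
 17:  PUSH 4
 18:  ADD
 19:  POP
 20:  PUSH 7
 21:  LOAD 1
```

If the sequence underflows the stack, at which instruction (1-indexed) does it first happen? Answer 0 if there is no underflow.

0

PUSH 36 → 36
PUSH -7 → 36 -7
PUSH 0  → 36 -7 0
STORE 1 → 36 -7
POP     → 36
LOAD 1  → 36 0
DUP     → 36 0 0
OVER    → 36 0 0 0
STORE 2 → 36 0 0
SWAP    → 36 0 0
LT      → 36 0
DUP     → 36 0 0
STORE 0 → 36 0
DUP     → 36 0 0
STORE 2 → 36 0
SUB     → 36
PUSH 4  → 36 4
ADD     → 40
POP     → (empty)
PUSH 7  → 7
LOAD 1  → 7 0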